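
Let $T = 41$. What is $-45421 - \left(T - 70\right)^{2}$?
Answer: $-46262$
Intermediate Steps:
$-45421 - \left(T - 70\right)^{2} = -45421 - \left(41 - 70\right)^{2} = -45421 - \left(-29\right)^{2} = -45421 - 841 = -46262$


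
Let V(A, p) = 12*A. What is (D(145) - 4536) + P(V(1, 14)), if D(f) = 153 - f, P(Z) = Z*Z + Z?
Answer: -4372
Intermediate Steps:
P(Z) = Z + Z² (P(Z) = Z² + Z = Z + Z²)
(D(145) - 4536) + P(V(1, 14)) = ((153 - 1*145) - 4536) + (12*1)*(1 + 12*1) = ((153 - 145) - 4536) + 12*(1 + 12) = (8 - 4536) + 12*13 = -4528 + 156 = -4372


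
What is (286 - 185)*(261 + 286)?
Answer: 55247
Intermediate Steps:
(286 - 185)*(261 + 286) = 101*547 = 55247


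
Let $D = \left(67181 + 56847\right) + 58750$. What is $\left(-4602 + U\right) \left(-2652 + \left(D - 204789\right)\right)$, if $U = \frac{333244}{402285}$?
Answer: $\frac{15216925702046}{134095} \approx 1.1348 \cdot 10^{8}$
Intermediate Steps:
$D = 182778$ ($D = 124028 + 58750 = 182778$)
$U = \frac{333244}{402285}$ ($U = 333244 \cdot \frac{1}{402285} = \frac{333244}{402285} \approx 0.82838$)
$\left(-4602 + U\right) \left(-2652 + \left(D - 204789\right)\right) = \left(-4602 + \frac{333244}{402285}\right) \left(-2652 + \left(182778 - 204789\right)\right) = - \frac{1850982326 \left(-2652 + \left(182778 - 204789\right)\right)}{402285} = - \frac{1850982326 \left(-2652 - 22011\right)}{402285} = \left(- \frac{1850982326}{402285}\right) \left(-24663\right) = \frac{15216925702046}{134095}$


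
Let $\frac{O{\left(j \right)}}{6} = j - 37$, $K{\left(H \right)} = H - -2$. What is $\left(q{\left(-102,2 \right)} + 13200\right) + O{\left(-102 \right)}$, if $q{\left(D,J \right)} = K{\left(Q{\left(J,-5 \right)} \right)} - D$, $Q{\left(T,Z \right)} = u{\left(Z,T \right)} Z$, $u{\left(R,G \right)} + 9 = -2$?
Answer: $12525$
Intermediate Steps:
$u{\left(R,G \right)} = -11$ ($u{\left(R,G \right)} = -9 - 2 = -11$)
$Q{\left(T,Z \right)} = - 11 Z$
$K{\left(H \right)} = 2 + H$ ($K{\left(H \right)} = H + 2 = 2 + H$)
$q{\left(D,J \right)} = 57 - D$ ($q{\left(D,J \right)} = \left(2 - -55\right) - D = \left(2 + 55\right) - D = 57 - D$)
$O{\left(j \right)} = -222 + 6 j$ ($O{\left(j \right)} = 6 \left(j - 37\right) = 6 \left(-37 + j\right) = -222 + 6 j$)
$\left(q{\left(-102,2 \right)} + 13200\right) + O{\left(-102 \right)} = \left(\left(57 - -102\right) + 13200\right) + \left(-222 + 6 \left(-102\right)\right) = \left(\left(57 + 102\right) + 13200\right) - 834 = \left(159 + 13200\right) - 834 = 13359 - 834 = 12525$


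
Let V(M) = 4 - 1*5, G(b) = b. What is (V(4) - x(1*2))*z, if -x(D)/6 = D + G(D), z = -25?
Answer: -575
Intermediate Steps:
x(D) = -12*D (x(D) = -6*(D + D) = -12*D)
V(M) = -1 (V(M) = 4 - 5 = -1)
(V(4) - x(1*2))*z = (-1 - (-12)*1*2)*(-25) = (-1 - (-12)*2)*(-25) = (-1 - 1*(-24))*(-25) = (-1 + 24)*(-25) = 23*(-25) = -575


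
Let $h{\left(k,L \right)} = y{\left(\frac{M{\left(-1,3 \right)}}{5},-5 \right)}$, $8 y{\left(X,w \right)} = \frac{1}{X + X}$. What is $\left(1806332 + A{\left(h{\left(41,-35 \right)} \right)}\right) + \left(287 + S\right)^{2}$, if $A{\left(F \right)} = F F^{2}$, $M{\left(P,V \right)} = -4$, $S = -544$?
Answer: $\frac{490833444739}{262144} \approx 1.8724 \cdot 10^{6}$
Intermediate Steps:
$y{\left(X,w \right)} = \frac{1}{16 X}$ ($y{\left(X,w \right)} = \frac{1}{8 \left(X + X\right)} = \frac{1}{8 \cdot 2 X} = \frac{\frac{1}{2} \frac{1}{X}}{8} = \frac{1}{16 X}$)
$h{\left(k,L \right)} = - \frac{5}{64}$ ($h{\left(k,L \right)} = \frac{1}{16 \left(- \frac{4}{5}\right)} = \frac{1}{16} \left(- \frac{5}{4}\right) = - \frac{5}{64}$)
$A{\left(F \right)} = F^{3}$
$\left(1806332 + A{\left(h{\left(41,-35 \right)} \right)}\right) + \left(287 + S\right)^{2} = \left(1806332 + \left(- \frac{5}{64}\right)^{3}\right) + \left(287 - 544\right)^{2} = \left(1806332 - \frac{125}{262144}\right) + \left(-257\right)^{2} = \frac{473519095683}{262144} + 66049 = \frac{490833444739}{262144}$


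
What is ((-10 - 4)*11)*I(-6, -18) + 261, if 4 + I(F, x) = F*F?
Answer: -4667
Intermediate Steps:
I(F, x) = -4 + F**2 (I(F, x) = -4 + F*F = -4 + F**2)
((-10 - 4)*11)*I(-6, -18) + 261 = ((-10 - 4)*11)*(-4 + (-6)**2) + 261 = (-14*11)*(-4 + 36) + 261 = -154*32 + 261 = -4928 + 261 = -4667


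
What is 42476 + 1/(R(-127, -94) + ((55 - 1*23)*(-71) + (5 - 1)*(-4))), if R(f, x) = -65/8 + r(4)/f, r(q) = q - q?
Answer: 780241636/18369 ≈ 42476.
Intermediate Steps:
r(q) = 0
R(f, x) = -65/8 (R(f, x) = -65/8 + 0/f = -65*1/8 + 0 = -65/8 + 0 = -65/8)
42476 + 1/(R(-127, -94) + ((55 - 1*23)*(-71) + (5 - 1)*(-4))) = 42476 + 1/(-65/8 + ((55 - 1*23)*(-71) + (5 - 1)*(-4))) = 42476 + 1/(-65/8 + ((55 - 23)*(-71) + 4*(-4))) = 42476 + 1/(-65/8 + (32*(-71) - 16)) = 42476 + 1/(-65/8 + (-2272 - 16)) = 42476 + 1/(-65/8 - 2288) = 42476 + 1/(-18369/8) = 42476 - 8/18369 = 780241636/18369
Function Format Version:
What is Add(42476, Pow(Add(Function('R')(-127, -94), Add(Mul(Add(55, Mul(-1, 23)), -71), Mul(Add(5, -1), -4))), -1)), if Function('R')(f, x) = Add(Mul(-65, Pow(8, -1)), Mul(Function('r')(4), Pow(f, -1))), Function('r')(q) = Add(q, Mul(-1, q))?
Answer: Rational(780241636, 18369) ≈ 42476.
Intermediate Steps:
Function('r')(q) = 0
Function('R')(f, x) = Rational(-65, 8) (Function('R')(f, x) = Add(Mul(-65, Pow(8, -1)), Mul(0, Pow(f, -1))) = Add(Mul(-65, Rational(1, 8)), 0) = Add(Rational(-65, 8), 0) = Rational(-65, 8))
Add(42476, Pow(Add(Function('R')(-127, -94), Add(Mul(Add(55, Mul(-1, 23)), -71), Mul(Add(5, -1), -4))), -1)) = Add(42476, Pow(Add(Rational(-65, 8), Add(Mul(Add(55, Mul(-1, 23)), -71), Mul(Add(5, -1), -4))), -1)) = Add(42476, Pow(Add(Rational(-65, 8), Add(Mul(Add(55, -23), -71), Mul(4, -4))), -1)) = Add(42476, Pow(Add(Rational(-65, 8), Add(Mul(32, -71), -16)), -1)) = Add(42476, Pow(Add(Rational(-65, 8), Add(-2272, -16)), -1)) = Add(42476, Pow(Add(Rational(-65, 8), -2288), -1)) = Add(42476, Pow(Rational(-18369, 8), -1)) = Add(42476, Rational(-8, 18369)) = Rational(780241636, 18369)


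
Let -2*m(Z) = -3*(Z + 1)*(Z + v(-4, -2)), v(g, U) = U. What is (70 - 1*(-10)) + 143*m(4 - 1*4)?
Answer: -349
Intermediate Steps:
m(Z) = 3*(1 + Z)*(-2 + Z)/2 (m(Z) = -(-3)*(Z + 1)*(Z - 2)/2 = -(-3)*(1 + Z)*(-2 + Z)/2 = 3*(1 + Z)*(-2 + Z)/2)
(70 - 1*(-10)) + 143*m(4 - 1*4) = (70 - 1*(-10)) + 143*(-3 - 3*(4 - 1*4)/2 + 3*(4 - 1*4)**2/2) = (70 + 10) + 143*(-3 - 3*(4 - 4)/2 + 3*(4 - 4)**2/2) = 80 + 143*(-3 - 3/2*0 + (3/2)*0**2) = 80 + 143*(-3 + 0 + (3/2)*0) = 80 + 143*(-3 + 0 + 0) = 80 + 143*(-3) = 80 - 429 = -349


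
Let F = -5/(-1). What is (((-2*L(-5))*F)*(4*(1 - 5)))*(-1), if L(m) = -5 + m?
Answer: 1600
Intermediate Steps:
F = 5 (F = -5*(-1) = 5)
(((-2*L(-5))*F)*(4*(1 - 5)))*(-1) = ((-2*(-5 - 5)*5)*(4*(1 - 5)))*(-1) = ((-2*(-10)*5)*(4*(-4)))*(-1) = ((20*5)*(-16))*(-1) = (100*(-16))*(-1) = -1600*(-1) = 1600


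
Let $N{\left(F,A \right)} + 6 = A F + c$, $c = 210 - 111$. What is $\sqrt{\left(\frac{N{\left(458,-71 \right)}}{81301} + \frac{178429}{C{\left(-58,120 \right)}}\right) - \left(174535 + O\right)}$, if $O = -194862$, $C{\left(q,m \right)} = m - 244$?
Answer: $\frac{\sqrt{479902768789195389}}{5040662} \approx 137.43$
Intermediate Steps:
$c = 99$
$C{\left(q,m \right)} = -244 + m$
$N{\left(F,A \right)} = 93 + A F$ ($N{\left(F,A \right)} = -6 + \left(A F + 99\right) = -6 + \left(99 + A F\right) = 93 + A F$)
$\sqrt{\left(\frac{N{\left(458,-71 \right)}}{81301} + \frac{178429}{C{\left(-58,120 \right)}}\right) - \left(174535 + O\right)} = \sqrt{\left(\frac{93 - 32518}{81301} + \frac{178429}{-244 + 120}\right) - -20327} = \sqrt{\left(\left(93 - 32518\right) \frac{1}{81301} + \frac{178429}{-124}\right) + \left(-174535 + 194862\right)} = \sqrt{\left(\left(-32425\right) \frac{1}{81301} + 178429 \left(- \frac{1}{124}\right)\right) + 20327} = \sqrt{\left(- \frac{32425}{81301} - \frac{178429}{124}\right) + 20327} = \sqrt{- \frac{14510476829}{10081324} + 20327} = \sqrt{\frac{190412596119}{10081324}} = \frac{\sqrt{479902768789195389}}{5040662}$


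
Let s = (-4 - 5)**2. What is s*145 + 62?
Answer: 11807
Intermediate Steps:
s = 81 (s = (-9)**2 = 81)
s*145 + 62 = 81*145 + 62 = 11745 + 62 = 11807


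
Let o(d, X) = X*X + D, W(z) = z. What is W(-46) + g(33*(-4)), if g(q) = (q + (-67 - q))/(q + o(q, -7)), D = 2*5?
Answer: -3291/73 ≈ -45.082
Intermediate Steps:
D = 10
o(d, X) = 10 + X**2 (o(d, X) = X*X + 10 = X**2 + 10 = 10 + X**2)
g(q) = -67/(59 + q) (g(q) = (q + (-67 - q))/(q + (10 + (-7)**2)) = -67/(q + (10 + 49)) = -67/(q + 59) = -67/(59 + q))
W(-46) + g(33*(-4)) = -46 - 67/(59 + 33*(-4)) = -46 - 67/(59 - 132) = -46 - 67/(-73) = -46 - 67*(-1/73) = -46 + 67/73 = -3291/73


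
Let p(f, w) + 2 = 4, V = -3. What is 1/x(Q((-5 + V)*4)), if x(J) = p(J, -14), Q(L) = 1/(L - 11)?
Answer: ½ ≈ 0.50000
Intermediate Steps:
p(f, w) = 2 (p(f, w) = -2 + 4 = 2)
Q(L) = 1/(-11 + L)
x(J) = 2
1/x(Q((-5 + V)*4)) = 1/2 = ½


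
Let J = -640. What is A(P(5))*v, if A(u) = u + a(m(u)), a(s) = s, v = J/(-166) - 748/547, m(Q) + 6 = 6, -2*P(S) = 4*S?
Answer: -1129560/45401 ≈ -24.880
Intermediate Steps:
P(S) = -2*S
m(Q) = 0 (m(Q) = -6 + 6 = 0)
v = 112956/45401 (v = -640/(-166) - 748/547 = -640*(-1/166) - 748*1/547 = 320/83 - 748/547 = 112956/45401 ≈ 2.4880)
A(u) = u (A(u) = u + 0 = u)
A(P(5))*v = -2*5*(112956/45401) = -10*112956/45401 = -1129560/45401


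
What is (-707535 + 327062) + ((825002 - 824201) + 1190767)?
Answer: 811095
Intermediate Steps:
(-707535 + 327062) + ((825002 - 824201) + 1190767) = -380473 + (801 + 1190767) = -380473 + 1191568 = 811095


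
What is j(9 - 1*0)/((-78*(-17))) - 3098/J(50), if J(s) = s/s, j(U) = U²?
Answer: -1369289/442 ≈ -3097.9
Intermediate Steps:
J(s) = 1
j(9 - 1*0)/((-78*(-17))) - 3098/J(50) = (9 - 1*0)²/((-78*(-17))) - 3098/1 = (9 + 0)²/1326 - 3098*1 = 9²*(1/1326) - 3098 = 81*(1/1326) - 3098 = 27/442 - 3098 = -1369289/442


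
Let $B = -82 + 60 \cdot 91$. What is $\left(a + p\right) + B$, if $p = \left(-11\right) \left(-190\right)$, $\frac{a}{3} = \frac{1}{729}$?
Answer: $\frac{1814725}{243} \approx 7468.0$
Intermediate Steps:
$a = \frac{1}{243}$ ($a = \frac{3}{729} = 3 \cdot \frac{1}{729} = \frac{1}{243} \approx 0.0041152$)
$p = 2090$
$B = 5378$ ($B = -82 + 5460 = 5378$)
$\left(a + p\right) + B = \left(\frac{1}{243} + 2090\right) + 5378 = \frac{507871}{243} + 5378 = \frac{1814725}{243}$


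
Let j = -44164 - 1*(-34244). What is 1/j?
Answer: -1/9920 ≈ -0.00010081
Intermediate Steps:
j = -9920 (j = -44164 + 34244 = -9920)
1/j = 1/(-9920) = -1/9920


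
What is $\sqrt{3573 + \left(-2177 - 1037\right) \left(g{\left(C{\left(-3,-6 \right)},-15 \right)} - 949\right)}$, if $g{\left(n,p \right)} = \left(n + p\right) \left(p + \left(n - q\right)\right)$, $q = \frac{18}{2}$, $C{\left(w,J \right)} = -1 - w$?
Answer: $\sqrt{2134455} \approx 1461.0$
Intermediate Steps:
$q = 9$ ($q = 18 \cdot \frac{1}{2} = 9$)
$g{\left(n,p \right)} = \left(n + p\right) \left(-9 + n + p\right)$ ($g{\left(n,p \right)} = \left(n + p\right) \left(p + \left(n - 9\right)\right) = \left(n + p\right) \left(p + \left(-9 + n\right)\right) = \left(n + p\right) \left(-9 + n + p\right)$)
$\sqrt{3573 + \left(-2177 - 1037\right) \left(g{\left(C{\left(-3,-6 \right)},-15 \right)} - 949\right)} = \sqrt{3573 + \left(-2177 - 1037\right) \left(\left(\left(-1 - -3\right)^{2} + \left(-15\right)^{2} - 9 \left(-1 - -3\right) - -135 + 2 \left(-1 - -3\right) \left(-15\right)\right) - 949\right)} = \sqrt{3573 - 3214 \left(\left(\left(-1 + 3\right)^{2} + 225 - 9 \left(-1 + 3\right) + 135 + 2 \left(-1 + 3\right) \left(-15\right)\right) - 949\right)} = \sqrt{3573 - 3214 \left(\left(2^{2} + 225 - 18 + 135 + 2 \cdot 2 \left(-15\right)\right) - 949\right)} = \sqrt{3573 - 3214 \left(\left(4 + 225 - 18 + 135 - 60\right) - 949\right)} = \sqrt{3573 - 3214 \left(286 - 949\right)} = \sqrt{3573 - -2130882} = \sqrt{3573 + 2130882} = \sqrt{2134455}$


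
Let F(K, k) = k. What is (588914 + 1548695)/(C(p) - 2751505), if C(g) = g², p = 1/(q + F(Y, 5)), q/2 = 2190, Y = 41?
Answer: -41102426814025/52906557228624 ≈ -0.77689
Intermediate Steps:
q = 4380 (q = 2*2190 = 4380)
p = 1/4385 (p = 1/(4380 + 5) = 1/4385 ≈ 0.00022805)
(588914 + 1548695)/(C(p) - 2751505) = (588914 + 1548695)/((1/4385)² - 2751505) = 2137609/(1/19228225 - 2751505) = 2137609/(-52906557228624/19228225) = 2137609*(-19228225/52906557228624) = -41102426814025/52906557228624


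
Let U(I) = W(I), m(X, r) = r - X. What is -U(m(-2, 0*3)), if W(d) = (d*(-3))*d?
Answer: 12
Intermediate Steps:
W(d) = -3*d² (W(d) = (-3*d)*d = -3*d²)
U(I) = -3*I²
-U(m(-2, 0*3)) = -(-3)*(0*3 - 1*(-2))² = -(-3)*(0 + 2)² = -(-3)*2² = -(-3)*4 = -1*(-12) = 12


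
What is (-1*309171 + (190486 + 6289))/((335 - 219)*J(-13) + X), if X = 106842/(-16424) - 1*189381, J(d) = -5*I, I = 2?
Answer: 922995952/1564776113 ≈ 0.58986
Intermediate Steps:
J(d) = -10 (J(d) = -5*2 = -10)
X = -1555250193/8212 (X = 106842*(-1/16424) - 189381 = -53421/8212 - 189381 = -1555250193/8212 ≈ -1.8939e+5)
(-1*309171 + (190486 + 6289))/((335 - 219)*J(-13) + X) = (-1*309171 + (190486 + 6289))/((335 - 219)*(-10) - 1555250193/8212) = (-309171 + 196775)/(116*(-10) - 1555250193/8212) = -112396/(-1160 - 1555250193/8212) = -112396/(-1564776113/8212) = -112396*(-8212/1564776113) = 922995952/1564776113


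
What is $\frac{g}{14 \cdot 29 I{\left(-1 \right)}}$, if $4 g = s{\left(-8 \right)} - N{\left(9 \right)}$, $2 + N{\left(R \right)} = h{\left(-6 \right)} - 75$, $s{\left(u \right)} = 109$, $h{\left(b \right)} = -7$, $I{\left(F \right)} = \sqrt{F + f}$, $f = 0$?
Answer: $- \frac{193 i}{1624} \approx - 0.11884 i$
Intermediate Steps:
$I{\left(F \right)} = \sqrt{F}$ ($I{\left(F \right)} = \sqrt{F + 0} = \sqrt{F}$)
$N{\left(R \right)} = -84$ ($N{\left(R \right)} = -2 - 82 = -84$)
$g = \frac{193}{4}$ ($g = \frac{109 - -84}{4} = \frac{109 + 84}{4} = \frac{1}{4} \cdot 193 = \frac{193}{4} \approx 48.25$)
$\frac{g}{14 \cdot 29 I{\left(-1 \right)}} = \frac{193}{4 \cdot 14 \cdot 29 \sqrt{-1}} = \frac{193}{4 \cdot 406 i} = \frac{193 \left(- \frac{i}{406}\right)}{4} = - \frac{193 i}{1624}$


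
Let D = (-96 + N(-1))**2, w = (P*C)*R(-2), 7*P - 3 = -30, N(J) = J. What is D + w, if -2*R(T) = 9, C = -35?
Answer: 17603/2 ≈ 8801.5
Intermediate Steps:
R(T) = -9/2 (R(T) = -1/2*9 = -9/2)
P = -27/7 (P = 3/7 + (1/7)*(-30) = 3/7 - 30/7 = -27/7 ≈ -3.8571)
w = -1215/2 (w = -27/7*(-35)*(-9/2) = 135*(-9/2) = -1215/2 ≈ -607.50)
D = 9409 (D = (-96 - 1)**2 = (-97)**2 = 9409)
D + w = 9409 - 1215/2 = 17603/2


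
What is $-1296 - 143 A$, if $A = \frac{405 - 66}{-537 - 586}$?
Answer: $- \frac{1406931}{1123} \approx -1252.8$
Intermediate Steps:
$A = - \frac{339}{1123}$ ($A = \frac{339}{-1123} = 339 \left(- \frac{1}{1123}\right) = - \frac{339}{1123} \approx -0.30187$)
$-1296 - 143 A = -1296 - - \frac{48477}{1123} = -1296 + \frac{48477}{1123} = - \frac{1406931}{1123}$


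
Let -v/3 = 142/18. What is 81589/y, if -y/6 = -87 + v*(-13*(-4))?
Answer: 81589/7906 ≈ 10.320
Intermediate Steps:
v = -71/3 (v = -426/18 = -3*71/9 = -71/3 ≈ -23.667)
y = 7906 (y = -6*(-87 - (-923)*(-4)/3) = -6*(-87 - 71/3*52) = -6*(-87 - 3692/3) = -6*(-3953/3) = 7906)
81589/y = 81589/7906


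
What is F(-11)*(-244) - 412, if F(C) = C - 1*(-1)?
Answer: 2028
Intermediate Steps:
F(C) = 1 + C (F(C) = C + 1 = 1 + C)
F(-11)*(-244) - 412 = (1 - 11)*(-244) - 412 = -10*(-244) - 412 = 2440 - 412 = 2028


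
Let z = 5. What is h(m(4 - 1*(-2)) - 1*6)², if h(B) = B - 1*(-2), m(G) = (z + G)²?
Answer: 13689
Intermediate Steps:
m(G) = (5 + G)²
h(B) = 2 + B (h(B) = B + 2 = 2 + B)
h(m(4 - 1*(-2)) - 1*6)² = (2 + ((5 + (4 - 1*(-2)))² - 1*6))² = (2 + ((5 + (4 + 2))² - 6))² = (2 + ((5 + 6)² - 6))² = (2 + (11² - 6))² = (2 + (121 - 6))² = (2 + 115)² = 117² = 13689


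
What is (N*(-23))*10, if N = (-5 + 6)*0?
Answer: 0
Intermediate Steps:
N = 0 (N = 1*0 = 0)
(N*(-23))*10 = (0*(-23))*10 = 0*10 = 0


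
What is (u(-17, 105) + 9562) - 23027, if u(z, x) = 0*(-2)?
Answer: -13465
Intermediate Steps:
u(z, x) = 0
(u(-17, 105) + 9562) - 23027 = (0 + 9562) - 23027 = 9562 - 23027 = -13465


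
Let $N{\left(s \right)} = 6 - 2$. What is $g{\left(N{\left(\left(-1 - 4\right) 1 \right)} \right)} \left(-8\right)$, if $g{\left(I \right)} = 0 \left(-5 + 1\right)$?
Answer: $0$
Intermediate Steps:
$N{\left(s \right)} = 4$ ($N{\left(s \right)} = 6 - 2 = 4$)
$g{\left(I \right)} = 0$ ($g{\left(I \right)} = 0 \left(-4\right) = 0$)
$g{\left(N{\left(\left(-1 - 4\right) 1 \right)} \right)} \left(-8\right) = 0 \left(-8\right) = 0$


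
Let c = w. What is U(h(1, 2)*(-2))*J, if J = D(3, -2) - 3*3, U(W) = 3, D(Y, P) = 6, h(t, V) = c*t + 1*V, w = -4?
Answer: -9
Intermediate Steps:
c = -4
h(t, V) = V - 4*t (h(t, V) = -4*t + 1*V = -4*t + V = V - 4*t)
J = -3 (J = 6 - 3*3 = 6 - 9 = -3)
U(h(1, 2)*(-2))*J = 3*(-3) = -9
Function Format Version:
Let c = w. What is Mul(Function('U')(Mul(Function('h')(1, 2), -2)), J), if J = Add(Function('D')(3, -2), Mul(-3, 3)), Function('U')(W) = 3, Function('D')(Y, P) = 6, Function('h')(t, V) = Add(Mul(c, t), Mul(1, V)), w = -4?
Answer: -9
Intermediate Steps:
c = -4
Function('h')(t, V) = Add(V, Mul(-4, t)) (Function('h')(t, V) = Add(Mul(-4, t), Mul(1, V)) = Add(Mul(-4, t), V) = Add(V, Mul(-4, t)))
J = -3 (J = Add(6, Mul(-3, 3)) = Add(6, -9) = -3)
Mul(Function('U')(Mul(Function('h')(1, 2), -2)), J) = Mul(3, -3) = -9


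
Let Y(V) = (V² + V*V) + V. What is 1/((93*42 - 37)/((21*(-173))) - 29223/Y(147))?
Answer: -7502145/13045064 ≈ -0.57509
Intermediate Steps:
Y(V) = V + 2*V² (Y(V) = (V² + V²) + V = 2*V² + V = V + 2*V²)
1/((93*42 - 37)/((21*(-173))) - 29223/Y(147)) = 1/((93*42 - 37)/((21*(-173))) - 29223*1/(147*(1 + 2*147))) = 1/((3906 - 37)/(-3633) - 29223*1/(147*(1 + 294))) = 1/(3869*(-1/3633) - 29223/(147*295)) = 1/(-3869/3633 - 29223/43365) = 1/(-3869/3633 - 29223*1/43365) = 1/(-3869/3633 - 9741/14455) = 1/(-13045064/7502145) = -7502145/13045064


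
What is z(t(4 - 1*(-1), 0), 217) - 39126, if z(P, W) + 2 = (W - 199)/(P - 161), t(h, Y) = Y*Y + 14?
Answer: -1917278/49 ≈ -39128.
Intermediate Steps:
t(h, Y) = 14 + Y**2 (t(h, Y) = Y**2 + 14 = 14 + Y**2)
z(P, W) = -2 + (-199 + W)/(-161 + P) (z(P, W) = -2 + (W - 199)/(P - 161) = -2 + (-199 + W)/(-161 + P))
z(t(4 - 1*(-1), 0), 217) - 39126 = (123 + 217 - 2*(14 + 0**2))/(-161 + (14 + 0**2)) - 39126 = (123 + 217 - 2*(14 + 0))/(-161 + (14 + 0)) - 39126 = (123 + 217 - 2*14)/(-161 + 14) - 39126 = (123 + 217 - 28)/(-147) - 39126 = -1/147*312 - 39126 = -104/49 - 39126 = -1917278/49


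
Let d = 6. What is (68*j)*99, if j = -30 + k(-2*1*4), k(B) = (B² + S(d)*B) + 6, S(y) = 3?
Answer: 107712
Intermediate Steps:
k(B) = 6 + B² + 3*B (k(B) = (B² + 3*B) + 6 = 6 + B² + 3*B)
j = 16 (j = -30 + (6 + (-2*1*4)² + 3*(-2*1*4)) = -30 + (6 + (-2*4)² + 3*(-2*4)) = -30 + (6 + (-8)² + 3*(-8)) = -30 + (6 + 64 - 24) = -30 + 46 = 16)
(68*j)*99 = (68*16)*99 = 1088*99 = 107712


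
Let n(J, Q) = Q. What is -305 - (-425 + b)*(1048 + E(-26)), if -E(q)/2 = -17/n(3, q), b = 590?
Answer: -2249120/13 ≈ -1.7301e+5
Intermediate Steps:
E(q) = 34/q (E(q) = -(-34)/q = 34/q)
-305 - (-425 + b)*(1048 + E(-26)) = -305 - (-425 + 590)*(1048 + 34/(-26)) = -305 - 165*(1048 + 34*(-1/26)) = -305 - 165*(1048 - 17/13) = -305 - 165*13607/13 = -305 - 1*2245155/13 = -305 - 2245155/13 = -2249120/13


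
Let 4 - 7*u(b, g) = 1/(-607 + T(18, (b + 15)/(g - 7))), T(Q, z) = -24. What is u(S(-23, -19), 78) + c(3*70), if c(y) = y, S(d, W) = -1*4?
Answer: 930095/4417 ≈ 210.57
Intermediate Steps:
S(d, W) = -4
u(b, g) = 2525/4417 (u(b, g) = 4/7 - 1/(7*(-607 - 24)) = 4/7 - 1/7/(-631) = 4/7 - 1/7*(-1/631) = 4/7 + 1/4417 = 2525/4417)
u(S(-23, -19), 78) + c(3*70) = 2525/4417 + 3*70 = 2525/4417 + 210 = 930095/4417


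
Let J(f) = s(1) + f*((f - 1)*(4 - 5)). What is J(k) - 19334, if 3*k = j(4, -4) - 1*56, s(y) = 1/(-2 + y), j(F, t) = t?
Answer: -19755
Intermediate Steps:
k = -20 (k = (-4 - 1*56)/3 = (-4 - 56)/3 = (⅓)*(-60) = -20)
J(f) = -1 + f*(1 - f) (J(f) = 1/(-2 + 1) + f*((f - 1)*(4 - 5)) = 1/(-1) + f*((-1 + f)*(-1)) = -1 + f*(1 - f))
J(k) - 19334 = (-1 - 20 - 1*(-20)²) - 19334 = (-1 - 20 - 1*400) - 19334 = (-1 - 20 - 400) - 19334 = -421 - 19334 = -19755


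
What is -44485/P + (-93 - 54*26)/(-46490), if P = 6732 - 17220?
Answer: 1041904093/243793560 ≈ 4.2737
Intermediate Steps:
P = -10488
-44485/P + (-93 - 54*26)/(-46490) = -44485/(-10488) + (-93 - 54*26)/(-46490) = -44485*(-1/10488) + (-93 - 1404)*(-1/46490) = 44485/10488 - 1497*(-1/46490) = 44485/10488 + 1497/46490 = 1041904093/243793560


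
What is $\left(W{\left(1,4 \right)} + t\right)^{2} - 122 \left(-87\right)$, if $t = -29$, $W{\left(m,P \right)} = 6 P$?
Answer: $10639$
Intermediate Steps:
$\left(W{\left(1,4 \right)} + t\right)^{2} - 122 \left(-87\right) = \left(6 \cdot 4 - 29\right)^{2} - 122 \left(-87\right) = \left(24 - 29\right)^{2} - -10614 = \left(-5\right)^{2} + 10614 = 25 + 10614 = 10639$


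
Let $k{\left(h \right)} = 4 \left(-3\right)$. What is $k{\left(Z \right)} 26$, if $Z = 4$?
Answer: $-312$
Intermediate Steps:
$k{\left(h \right)} = -12$
$k{\left(Z \right)} 26 = \left(-12\right) 26 = -312$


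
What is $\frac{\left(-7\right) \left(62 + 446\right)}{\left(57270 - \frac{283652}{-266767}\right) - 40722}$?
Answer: $- \frac{237155863}{1103685992} \approx -0.21488$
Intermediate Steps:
$\frac{\left(-7\right) \left(62 + 446\right)}{\left(57270 - \frac{283652}{-266767}\right) - 40722} = \frac{\left(-7\right) 508}{\left(57270 - - \frac{283652}{266767}\right) - 40722} = - \frac{3556}{\left(57270 + \frac{283652}{266767}\right) - 40722} = - \frac{3556}{\frac{15278029742}{266767} - 40722} = - \frac{3556}{\frac{4414743968}{266767}} = \left(-3556\right) \frac{266767}{4414743968} = - \frac{237155863}{1103685992}$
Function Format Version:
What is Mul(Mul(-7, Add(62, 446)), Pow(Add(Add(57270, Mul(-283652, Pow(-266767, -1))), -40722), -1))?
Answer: Rational(-237155863, 1103685992) ≈ -0.21488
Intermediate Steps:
Mul(Mul(-7, Add(62, 446)), Pow(Add(Add(57270, Mul(-283652, Pow(-266767, -1))), -40722), -1)) = Mul(Mul(-7, 508), Pow(Add(Add(57270, Mul(-283652, Rational(-1, 266767))), -40722), -1)) = Mul(-3556, Pow(Add(Add(57270, Rational(283652, 266767)), -40722), -1)) = Mul(-3556, Pow(Add(Rational(15278029742, 266767), -40722), -1)) = Mul(-3556, Pow(Rational(4414743968, 266767), -1)) = Mul(-3556, Rational(266767, 4414743968)) = Rational(-237155863, 1103685992)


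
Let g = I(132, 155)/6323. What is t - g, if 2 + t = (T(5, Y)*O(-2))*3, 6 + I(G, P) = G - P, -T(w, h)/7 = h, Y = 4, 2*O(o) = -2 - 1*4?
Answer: 1580779/6323 ≈ 250.00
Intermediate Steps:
O(o) = -3 (O(o) = (-2 - 1*4)/2 = (-2 - 4)/2 = (½)*(-6) = -3)
T(w, h) = -7*h
I(G, P) = -6 + G - P (I(G, P) = -6 + (G - P) = -6 + G - P)
g = -29/6323 (g = (-6 + 132 - 1*155)/6323 = (-6 + 132 - 155)*(1/6323) = -29*1/6323 = -29/6323 ≈ -0.0045864)
t = 250 (t = -2 + (-7*4*(-3))*3 = -2 - 28*(-3)*3 = -2 + 84*3 = -2 + 252 = 250)
t - g = 250 - 1*(-29/6323) = 250 + 29/6323 = 1580779/6323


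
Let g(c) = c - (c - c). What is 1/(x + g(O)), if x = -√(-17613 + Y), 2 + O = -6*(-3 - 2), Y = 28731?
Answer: -14/5167 - √11118/10334 ≈ -0.012913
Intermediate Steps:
O = 28 (O = -2 - 6*(-3 - 2) = -2 - 6*(-5) = -2 + 30 = 28)
g(c) = c (g(c) = c - 1*0 = c + 0 = c)
x = -√11118 (x = -√(-17613 + 28731) = -√11118 ≈ -105.44)
1/(x + g(O)) = 1/(-√11118 + 28) = 1/(28 - √11118)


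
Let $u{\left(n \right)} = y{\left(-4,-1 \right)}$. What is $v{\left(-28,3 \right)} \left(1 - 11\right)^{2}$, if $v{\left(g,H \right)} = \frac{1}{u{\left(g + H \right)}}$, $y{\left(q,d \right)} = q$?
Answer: $-25$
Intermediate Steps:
$u{\left(n \right)} = -4$
$v{\left(g,H \right)} = - \frac{1}{4}$ ($v{\left(g,H \right)} = \frac{1}{-4} = - \frac{1}{4}$)
$v{\left(-28,3 \right)} \left(1 - 11\right)^{2} = - \frac{\left(1 - 11\right)^{2}}{4} = - \frac{\left(-10\right)^{2}}{4} = \left(- \frac{1}{4}\right) 100 = -25$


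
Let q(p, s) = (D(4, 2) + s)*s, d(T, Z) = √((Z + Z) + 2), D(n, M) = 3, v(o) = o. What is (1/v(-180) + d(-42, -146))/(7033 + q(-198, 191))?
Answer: -1/7935660 + I*√290/44087 ≈ -1.2601e-7 + 0.00038627*I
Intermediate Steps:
d(T, Z) = √(2 + 2*Z) (d(T, Z) = √(2*Z + 2) = √(2 + 2*Z))
q(p, s) = s*(3 + s) (q(p, s) = (3 + s)*s = s*(3 + s))
(1/v(-180) + d(-42, -146))/(7033 + q(-198, 191)) = (1/(-180) + √(2 + 2*(-146)))/(7033 + 191*(3 + 191)) = (-1/180 + √(2 - 292))/(7033 + 191*194) = (-1/180 + √(-290))/(7033 + 37054) = (-1/180 + I*√290)/44087 = (-1/180 + I*√290)*(1/44087) = -1/7935660 + I*√290/44087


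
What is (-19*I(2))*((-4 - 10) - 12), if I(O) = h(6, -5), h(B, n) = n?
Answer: -2470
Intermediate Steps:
I(O) = -5
(-19*I(2))*((-4 - 10) - 12) = (-19*(-5))*((-4 - 10) - 12) = 95*(-14 - 12) = 95*(-26) = -2470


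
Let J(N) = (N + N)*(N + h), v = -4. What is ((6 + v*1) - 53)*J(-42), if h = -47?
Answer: -381276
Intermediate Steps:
J(N) = 2*N*(-47 + N) (J(N) = (N + N)*(N - 47) = (2*N)*(-47 + N) = 2*N*(-47 + N))
((6 + v*1) - 53)*J(-42) = ((6 - 4*1) - 53)*(2*(-42)*(-47 - 42)) = ((6 - 4) - 53)*(2*(-42)*(-89)) = (2 - 53)*7476 = -51*7476 = -381276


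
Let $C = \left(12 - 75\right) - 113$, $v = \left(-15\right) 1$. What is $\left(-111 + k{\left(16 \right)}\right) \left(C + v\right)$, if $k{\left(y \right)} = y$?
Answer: $18145$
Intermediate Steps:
$v = -15$
$C = -176$ ($C = -63 - 113 = -176$)
$\left(-111 + k{\left(16 \right)}\right) \left(C + v\right) = \left(-111 + 16\right) \left(-176 - 15\right) = \left(-95\right) \left(-191\right) = 18145$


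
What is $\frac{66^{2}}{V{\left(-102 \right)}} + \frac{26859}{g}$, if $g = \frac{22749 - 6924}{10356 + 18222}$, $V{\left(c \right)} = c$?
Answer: $\frac{4345770528}{89675} \approx 48461.0$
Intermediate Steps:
$g = \frac{5275}{9526}$ ($g = \frac{15825}{28578} = 15825 \cdot \frac{1}{28578} = \frac{5275}{9526} \approx 0.55375$)
$\frac{66^{2}}{V{\left(-102 \right)}} + \frac{26859}{g} = \frac{66^{2}}{-102} + \frac{26859}{\frac{5275}{9526}} = 4356 \left(- \frac{1}{102}\right) + 26859 \cdot \frac{9526}{5275} = - \frac{726}{17} + \frac{255858834}{5275} = \frac{4345770528}{89675}$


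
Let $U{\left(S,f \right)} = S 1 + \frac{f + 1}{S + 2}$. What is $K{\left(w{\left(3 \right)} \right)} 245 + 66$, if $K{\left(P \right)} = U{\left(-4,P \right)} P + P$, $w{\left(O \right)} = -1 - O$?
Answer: $1536$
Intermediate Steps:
$U{\left(S,f \right)} = S + \frac{1 + f}{2 + S}$
$K{\left(P \right)} = P + P \left(- \frac{9}{2} - \frac{P}{2}\right)$ ($K{\left(P \right)} = \frac{1 + P + \left(-4\right)^{2} + 2 \left(-4\right)}{2 - 4} P + P = \frac{1 + P + 16 - 8}{-2} P + P = - \frac{9 + P}{2} P + P = \left(- \frac{9}{2} - \frac{P}{2}\right) P + P = P \left(- \frac{9}{2} - \frac{P}{2}\right) + P = P + P \left(- \frac{9}{2} - \frac{P}{2}\right)$)
$K{\left(w{\left(3 \right)} \right)} 245 + 66 = \frac{\left(-1 - 3\right) \left(-7 - \left(-1 - 3\right)\right)}{2} \cdot 245 + 66 = \frac{1}{2} \left(-4\right) \left(-7 - -4\right) 245 + 66 = \frac{1}{2} \left(-4\right) \left(-7 + 4\right) 245 + 66 = \frac{1}{2} \left(-4\right) \left(-3\right) 245 + 66 = 6 \cdot 245 + 66 = 1470 + 66 = 1536$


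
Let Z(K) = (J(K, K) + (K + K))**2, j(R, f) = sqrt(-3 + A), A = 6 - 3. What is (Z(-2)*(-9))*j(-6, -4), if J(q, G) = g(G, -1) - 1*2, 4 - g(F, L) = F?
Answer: 0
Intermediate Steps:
g(F, L) = 4 - F
A = 3
J(q, G) = 2 - G (J(q, G) = (4 - G) - 1*2 = (4 - G) - 2 = 2 - G)
j(R, f) = 0 (j(R, f) = sqrt(-3 + 3) = sqrt(0) = 0)
Z(K) = (2 + K)**2 (Z(K) = ((2 - K) + (K + K))**2 = ((2 - K) + 2*K)**2 = (2 + K)**2)
(Z(-2)*(-9))*j(-6, -4) = ((2 - 2)**2*(-9))*0 = (0**2*(-9))*0 = (0*(-9))*0 = 0*0 = 0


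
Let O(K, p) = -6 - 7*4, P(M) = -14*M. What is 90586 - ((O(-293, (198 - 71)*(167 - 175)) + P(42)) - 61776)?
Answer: 152984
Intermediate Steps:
O(K, p) = -34 (O(K, p) = -6 - 28 = -34)
90586 - ((O(-293, (198 - 71)*(167 - 175)) + P(42)) - 61776) = 90586 - ((-34 - 14*42) - 61776) = 90586 - ((-34 - 588) - 61776) = 90586 - (-622 - 61776) = 90586 - 1*(-62398) = 90586 + 62398 = 152984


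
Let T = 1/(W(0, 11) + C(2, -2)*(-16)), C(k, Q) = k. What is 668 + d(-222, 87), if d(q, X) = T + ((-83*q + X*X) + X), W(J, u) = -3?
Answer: 936249/35 ≈ 26750.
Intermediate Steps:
T = -1/35 (T = 1/(-3 + 2*(-16)) = 1/(-3 - 32) = 1/(-35) = -1/35 ≈ -0.028571)
d(q, X) = -1/35 + X + X**2 - 83*q (d(q, X) = -1/35 + ((-83*q + X*X) + X) = -1/35 + ((-83*q + X**2) + X) = -1/35 + ((X**2 - 83*q) + X) = -1/35 + (X + X**2 - 83*q) = -1/35 + X + X**2 - 83*q)
668 + d(-222, 87) = 668 + (-1/35 + 87 + 87**2 - 83*(-222)) = 668 + (-1/35 + 87 + 7569 + 18426) = 668 + 912869/35 = 936249/35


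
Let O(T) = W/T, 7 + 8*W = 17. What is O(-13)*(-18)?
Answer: 45/26 ≈ 1.7308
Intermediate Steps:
W = 5/4 (W = -7/8 + (1/8)*17 = -7/8 + 17/8 = 5/4 ≈ 1.2500)
O(T) = 5/(4*T)
O(-13)*(-18) = ((5/4)/(-13))*(-18) = ((5/4)*(-1/13))*(-18) = -5/52*(-18) = 45/26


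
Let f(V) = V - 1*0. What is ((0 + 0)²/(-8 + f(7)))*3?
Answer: 0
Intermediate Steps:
f(V) = V (f(V) = V + 0 = V)
((0 + 0)²/(-8 + f(7)))*3 = ((0 + 0)²/(-8 + 7))*3 = (0²/(-1))*3 = -1*0*3 = 0*3 = 0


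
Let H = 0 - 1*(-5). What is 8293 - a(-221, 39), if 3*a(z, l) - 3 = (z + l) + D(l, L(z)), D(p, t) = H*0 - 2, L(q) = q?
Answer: 25060/3 ≈ 8353.3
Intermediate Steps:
H = 5 (H = 0 + 5 = 5)
D(p, t) = -2 (D(p, t) = 5*0 - 2 = 0 - 2 = -2)
a(z, l) = 1/3 + l/3 + z/3 (a(z, l) = 1 + ((z + l) - 2)/3 = 1 + ((l + z) - 2)/3 = 1 + (-2 + l + z)/3 = 1 + (-2/3 + l/3 + z/3) = 1/3 + l/3 + z/3)
8293 - a(-221, 39) = 8293 - (1/3 + (1/3)*39 + (1/3)*(-221)) = 8293 - (1/3 + 13 - 221/3) = 8293 - 1*(-181/3) = 8293 + 181/3 = 25060/3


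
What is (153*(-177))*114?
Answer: -3087234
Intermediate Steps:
(153*(-177))*114 = -27081*114 = -3087234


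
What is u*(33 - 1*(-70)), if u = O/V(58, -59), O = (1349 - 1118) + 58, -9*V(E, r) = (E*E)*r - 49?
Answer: 89301/66175 ≈ 1.3495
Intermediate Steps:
V(E, r) = 49/9 - r*E**2/9 (V(E, r) = -((E*E)*r - 49)/9 = -(E**2*r - 49)/9 = -(r*E**2 - 49)/9 = -(-49 + r*E**2)/9 = 49/9 - r*E**2/9)
O = 289 (O = 231 + 58 = 289)
u = 867/66175 (u = 289/(49/9 - 1/9*(-59)*58**2) = 289/(49/9 - 1/9*(-59)*3364) = 289/(49/9 + 198476/9) = 289/(66175/3) = 289*(3/66175) = 867/66175 ≈ 0.013102)
u*(33 - 1*(-70)) = 867*(33 - 1*(-70))/66175 = 867*(33 + 70)/66175 = (867/66175)*103 = 89301/66175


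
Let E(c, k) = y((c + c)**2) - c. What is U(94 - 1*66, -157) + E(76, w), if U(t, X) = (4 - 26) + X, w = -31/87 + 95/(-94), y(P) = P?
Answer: 22849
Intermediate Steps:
w = -11179/8178 (w = -31*1/87 + 95*(-1/94) = -31/87 - 95/94 = -11179/8178 ≈ -1.3670)
U(t, X) = -22 + X
E(c, k) = -c + 4*c**2 (E(c, k) = (c + c)**2 - c = (2*c)**2 - c = 4*c**2 - c = -c + 4*c**2)
U(94 - 1*66, -157) + E(76, w) = (-22 - 157) + 76*(-1 + 4*76) = -179 + 76*(-1 + 304) = -179 + 76*303 = -179 + 23028 = 22849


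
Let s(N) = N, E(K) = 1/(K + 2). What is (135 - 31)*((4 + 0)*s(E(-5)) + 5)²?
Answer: 12584/9 ≈ 1398.2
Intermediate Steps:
E(K) = 1/(2 + K)
(135 - 31)*((4 + 0)*s(E(-5)) + 5)² = (135 - 31)*((4 + 0)/(2 - 5) + 5)² = 104*(4/(-3) + 5)² = 104*(4*(-⅓) + 5)² = 104*(-4/3 + 5)² = 104*(11/3)² = 104*(121/9) = 12584/9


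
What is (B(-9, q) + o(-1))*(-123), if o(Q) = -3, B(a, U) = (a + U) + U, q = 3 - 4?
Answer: 1722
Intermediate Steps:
q = -1
B(a, U) = a + 2*U (B(a, U) = (U + a) + U = a + 2*U)
(B(-9, q) + o(-1))*(-123) = ((-9 + 2*(-1)) - 3)*(-123) = ((-9 - 2) - 3)*(-123) = (-11 - 3)*(-123) = -14*(-123) = 1722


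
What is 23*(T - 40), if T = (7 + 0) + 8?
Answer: -575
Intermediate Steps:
T = 15 (T = 7 + 8 = 15)
23*(T - 40) = 23*(15 - 40) = 23*(-25) = -575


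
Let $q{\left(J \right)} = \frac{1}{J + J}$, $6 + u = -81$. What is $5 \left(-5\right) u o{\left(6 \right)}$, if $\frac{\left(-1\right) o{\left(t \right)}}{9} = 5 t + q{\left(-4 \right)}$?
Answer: $- \frac{4678425}{8} \approx -5.848 \cdot 10^{5}$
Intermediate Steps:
$u = -87$ ($u = -6 - 81 = -87$)
$q{\left(J \right)} = \frac{1}{2 J}$
$o{\left(t \right)} = \frac{9}{8} - 45 t$ ($o{\left(t \right)} = - 9 \left(5 t + \frac{1}{2 \left(-4\right)}\right) = - 9 \left(5 t + \frac{1}{2} \left(- \frac{1}{4}\right)\right) = - 9 \left(5 t - \frac{1}{8}\right) = - 9 \left(- \frac{1}{8} + 5 t\right) = \frac{9}{8} - 45 t$)
$5 \left(-5\right) u o{\left(6 \right)} = 5 \left(-5\right) \left(-87\right) \left(\frac{9}{8} - 270\right) = \left(-25\right) \left(-87\right) \left(\frac{9}{8} - 270\right) = 2175 \left(- \frac{2151}{8}\right) = - \frac{4678425}{8}$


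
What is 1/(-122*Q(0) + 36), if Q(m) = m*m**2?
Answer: 1/36 ≈ 0.027778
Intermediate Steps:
Q(m) = m**3
1/(-122*Q(0) + 36) = 1/(-122*0**3 + 36) = 1/(-122*0 + 36) = 1/(0 + 36) = 1/36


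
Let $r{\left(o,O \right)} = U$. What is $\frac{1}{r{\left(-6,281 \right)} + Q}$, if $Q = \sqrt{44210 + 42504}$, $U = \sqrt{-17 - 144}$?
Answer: $\frac{1}{\sqrt{86714} + i \sqrt{161}} \approx 0.0033896 - 0.00014606 i$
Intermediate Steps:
$U = i \sqrt{161}$ ($U = \sqrt{-161} = i \sqrt{161} \approx 12.689 i$)
$r{\left(o,O \right)} = i \sqrt{161}$
$Q = \sqrt{86714} \approx 294.47$
$\frac{1}{r{\left(-6,281 \right)} + Q} = \frac{1}{i \sqrt{161} + \sqrt{86714}} = \frac{1}{\sqrt{86714} + i \sqrt{161}}$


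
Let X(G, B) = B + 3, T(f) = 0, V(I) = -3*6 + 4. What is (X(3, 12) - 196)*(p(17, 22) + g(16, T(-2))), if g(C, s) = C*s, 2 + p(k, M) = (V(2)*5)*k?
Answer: 215752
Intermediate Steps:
V(I) = -14 (V(I) = -18 + 4 = -14)
p(k, M) = -2 - 70*k (p(k, M) = -2 + (-14*5)*k = -2 - 70*k)
X(G, B) = 3 + B
(X(3, 12) - 196)*(p(17, 22) + g(16, T(-2))) = ((3 + 12) - 196)*((-2 - 70*17) + 16*0) = (15 - 196)*((-2 - 1190) + 0) = -181*(-1192 + 0) = -181*(-1192) = 215752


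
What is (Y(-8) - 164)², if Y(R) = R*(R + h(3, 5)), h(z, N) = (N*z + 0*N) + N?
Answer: 67600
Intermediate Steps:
h(z, N) = N + N*z (h(z, N) = (N*z + 0) + N = N*z + N = N + N*z)
Y(R) = R*(20 + R) (Y(R) = R*(R + 5*(1 + 3)) = R*(R + 5*4) = R*(R + 20) = R*(20 + R))
(Y(-8) - 164)² = (-8*(20 - 8) - 164)² = (-8*12 - 164)² = (-96 - 164)² = (-260)² = 67600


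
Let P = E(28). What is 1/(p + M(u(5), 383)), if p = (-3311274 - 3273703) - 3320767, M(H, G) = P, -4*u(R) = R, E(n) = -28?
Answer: -1/9905772 ≈ -1.0095e-7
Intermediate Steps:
P = -28
u(R) = -R/4
M(H, G) = -28
p = -9905744 (p = -6584977 - 3320767 = -9905744)
1/(p + M(u(5), 383)) = 1/(-9905744 - 28) = 1/(-9905772) = -1/9905772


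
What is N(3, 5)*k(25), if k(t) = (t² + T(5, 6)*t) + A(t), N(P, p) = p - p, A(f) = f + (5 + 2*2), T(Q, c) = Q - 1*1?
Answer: 0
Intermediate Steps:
T(Q, c) = -1 + Q (T(Q, c) = Q - 1 = -1 + Q)
A(f) = 9 + f (A(f) = f + (5 + 4) = f + 9 = 9 + f)
N(P, p) = 0
k(t) = 9 + t² + 5*t (k(t) = (t² + (-1 + 5)*t) + (9 + t) = (t² + 4*t) + (9 + t) = 9 + t² + 5*t)
N(3, 5)*k(25) = 0*(9 + 25² + 5*25) = 0*(9 + 625 + 125) = 0*759 = 0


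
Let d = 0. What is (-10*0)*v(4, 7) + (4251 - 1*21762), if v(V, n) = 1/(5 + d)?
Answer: -17511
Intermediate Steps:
v(V, n) = ⅕ (v(V, n) = 1/(5 + 0) = 1/5 = ⅕)
(-10*0)*v(4, 7) + (4251 - 1*21762) = -10*0*(⅕) + (4251 - 1*21762) = 0*(⅕) + (4251 - 21762) = 0 - 17511 = -17511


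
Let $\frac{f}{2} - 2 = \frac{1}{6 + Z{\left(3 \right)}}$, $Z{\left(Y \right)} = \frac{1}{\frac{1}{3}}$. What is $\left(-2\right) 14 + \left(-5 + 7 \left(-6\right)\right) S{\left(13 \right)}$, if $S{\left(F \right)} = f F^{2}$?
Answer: $- \frac{302086}{9} \approx -33565.0$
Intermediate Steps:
$Z{\left(Y \right)} = 3$ ($Z{\left(Y \right)} = \frac{1}{\frac{1}{3}} = 3$)
$f = \frac{38}{9}$ ($f = 4 + \frac{2}{6 + 3} = 4 + \frac{2}{9} = \frac{38}{9} \approx 4.2222$)
$S{\left(F \right)} = \frac{38 F^{2}}{9}$
$\left(-2\right) 14 + \left(-5 + 7 \left(-6\right)\right) S{\left(13 \right)} = \left(-2\right) 14 + \left(-5 + 7 \left(-6\right)\right) \frac{38 \cdot 13^{2}}{9} = -28 + \left(-5 - 42\right) \frac{38}{9} \cdot 169 = -28 - \frac{301834}{9} = - \frac{302086}{9}$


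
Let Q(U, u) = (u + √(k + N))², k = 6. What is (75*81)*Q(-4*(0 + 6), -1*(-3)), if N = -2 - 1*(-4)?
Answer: 103275 + 72900*√2 ≈ 2.0637e+5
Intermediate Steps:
N = 2 (N = -2 + 4 = 2)
Q(U, u) = (u + 2*√2)² (Q(U, u) = (u + √(6 + 2))² = (u + √8)² = (u + 2*√2)²)
(75*81)*Q(-4*(0 + 6), -1*(-3)) = (75*81)*(-1*(-3) + 2*√2)² = 6075*(3 + 2*√2)²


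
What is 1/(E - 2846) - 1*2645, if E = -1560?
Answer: -11653871/4406 ≈ -2645.0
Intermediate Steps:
1/(E - 2846) - 1*2645 = 1/(-1560 - 2846) - 1*2645 = 1/(-4406) - 2645 = -1/4406 - 2645 = -11653871/4406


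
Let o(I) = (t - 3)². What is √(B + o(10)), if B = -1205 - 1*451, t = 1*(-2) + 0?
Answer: I*√1631 ≈ 40.386*I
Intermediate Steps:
t = -2 (t = -2 + 0 = -2)
B = -1656 (B = -1205 - 451 = -1656)
o(I) = 25 (o(I) = (-2 - 3)² = (-5)² = 25)
√(B + o(10)) = √(-1656 + 25) = √(-1631) = I*√1631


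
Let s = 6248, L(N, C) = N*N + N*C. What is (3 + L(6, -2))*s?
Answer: 168696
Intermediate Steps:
L(N, C) = N² + C*N
(3 + L(6, -2))*s = (3 + 6*(-2 + 6))*6248 = (3 + 6*4)*6248 = (3 + 24)*6248 = 27*6248 = 168696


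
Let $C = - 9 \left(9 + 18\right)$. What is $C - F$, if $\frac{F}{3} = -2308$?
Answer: $6681$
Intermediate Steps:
$C = -243$ ($C = \left(-9\right) 27 = -243$)
$F = -6924$ ($F = 3 \left(-2308\right) = -6924$)
$C - F = -243 - -6924 = -243 + 6924 = 6681$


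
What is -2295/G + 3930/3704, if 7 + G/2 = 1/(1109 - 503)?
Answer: 1296186585/7854332 ≈ 165.03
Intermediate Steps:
G = -4241/303 (G = -14 + 2/(1109 - 503) = -14 + 2/606 = -14 + 2*(1/606) = -14 + 1/303 = -4241/303 ≈ -13.997)
-2295/G + 3930/3704 = -2295/(-4241/303) + 3930/3704 = -2295*(-303/4241) + 3930*(1/3704) = 695385/4241 + 1965/1852 = 1296186585/7854332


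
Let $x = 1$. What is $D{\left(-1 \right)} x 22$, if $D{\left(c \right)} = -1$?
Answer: $-22$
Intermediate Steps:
$D{\left(-1 \right)} x 22 = \left(-1\right) 1 \cdot 22 = \left(-1\right) 22 = -22$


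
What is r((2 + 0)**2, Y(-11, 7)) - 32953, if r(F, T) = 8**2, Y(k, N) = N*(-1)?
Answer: -32889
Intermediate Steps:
Y(k, N) = -N
r(F, T) = 64
r((2 + 0)**2, Y(-11, 7)) - 32953 = 64 - 32953 = -32889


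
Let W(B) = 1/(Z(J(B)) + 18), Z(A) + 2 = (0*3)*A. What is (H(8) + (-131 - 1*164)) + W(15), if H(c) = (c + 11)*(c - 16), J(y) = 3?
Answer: -7151/16 ≈ -446.94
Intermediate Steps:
Z(A) = -2 (Z(A) = -2 + (0*3)*A = -2 + 0*A = -2 + 0 = -2)
H(c) = (-16 + c)*(11 + c) (H(c) = (11 + c)*(-16 + c) = (-16 + c)*(11 + c))
W(B) = 1/16 (W(B) = 1/(-2 + 18) = 1/16)
(H(8) + (-131 - 1*164)) + W(15) = ((-176 + 8**2 - 5*8) + (-131 - 1*164)) + 1/16 = ((-176 + 64 - 40) + (-131 - 164)) + 1/16 = (-152 - 295) + 1/16 = -447 + 1/16 = -7151/16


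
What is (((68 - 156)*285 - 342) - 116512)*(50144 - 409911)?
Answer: 51063169378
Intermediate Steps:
(((68 - 156)*285 - 342) - 116512)*(50144 - 409911) = ((-88*285 - 342) - 116512)*(-359767) = ((-25080 - 342) - 116512)*(-359767) = (-25422 - 116512)*(-359767) = -141934*(-359767) = 51063169378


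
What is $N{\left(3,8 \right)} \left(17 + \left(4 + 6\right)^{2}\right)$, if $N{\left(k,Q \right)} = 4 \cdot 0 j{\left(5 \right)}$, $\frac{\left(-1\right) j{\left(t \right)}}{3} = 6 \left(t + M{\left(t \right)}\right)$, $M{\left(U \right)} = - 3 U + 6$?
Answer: $0$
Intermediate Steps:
$M{\left(U \right)} = 6 - 3 U$
$j{\left(t \right)} = -108 + 36 t$ ($j{\left(t \right)} = - 3 \cdot 6 \left(t - \left(-6 + 3 t\right)\right) = - 3 \cdot 6 \left(6 - 2 t\right) = - 3 \left(36 - 12 t\right) = -108 + 36 t$)
$N{\left(k,Q \right)} = 0$ ($N{\left(k,Q \right)} = 4 \cdot 0 \left(-108 + 36 \cdot 5\right) = 0 \left(-108 + 180\right) = 0 \cdot 72 = 0$)
$N{\left(3,8 \right)} \left(17 + \left(4 + 6\right)^{2}\right) = 0 \left(17 + \left(4 + 6\right)^{2}\right) = 0 \left(17 + 10^{2}\right) = 0 \left(17 + 100\right) = 0 \cdot 117 = 0$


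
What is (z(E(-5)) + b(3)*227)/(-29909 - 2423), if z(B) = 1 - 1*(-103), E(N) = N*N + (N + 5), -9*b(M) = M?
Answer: -85/96996 ≈ -0.00087633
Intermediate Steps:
b(M) = -M/9
E(N) = 5 + N + N² (E(N) = N² + (5 + N) = 5 + N + N²)
z(B) = 104 (z(B) = 1 + 103 = 104)
(z(E(-5)) + b(3)*227)/(-29909 - 2423) = (104 - ⅑*3*227)/(-29909 - 2423) = (104 - ⅓*227)/(-32332) = (104 - 227/3)*(-1/32332) = (85/3)*(-1/32332) = -85/96996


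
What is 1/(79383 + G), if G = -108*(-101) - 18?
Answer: 1/90273 ≈ 1.1078e-5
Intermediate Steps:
G = 10890 (G = 10908 - 18 = 10890)
1/(79383 + G) = 1/(79383 + 10890) = 1/90273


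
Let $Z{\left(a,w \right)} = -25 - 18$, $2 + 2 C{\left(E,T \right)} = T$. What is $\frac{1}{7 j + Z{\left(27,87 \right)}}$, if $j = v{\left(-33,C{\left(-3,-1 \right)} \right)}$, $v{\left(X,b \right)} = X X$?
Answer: $\frac{1}{7580} \approx 0.00013193$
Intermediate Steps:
$C{\left(E,T \right)} = -1 + \frac{T}{2}$
$Z{\left(a,w \right)} = -43$ ($Z{\left(a,w \right)} = -25 - 18 = -43$)
$v{\left(X,b \right)} = X^{2}$
$j = 1089$ ($j = \left(-33\right)^{2} = 1089$)
$\frac{1}{7 j + Z{\left(27,87 \right)}} = \frac{1}{7 \cdot 1089 - 43} = \frac{1}{7623 - 43} = \frac{1}{7580}$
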